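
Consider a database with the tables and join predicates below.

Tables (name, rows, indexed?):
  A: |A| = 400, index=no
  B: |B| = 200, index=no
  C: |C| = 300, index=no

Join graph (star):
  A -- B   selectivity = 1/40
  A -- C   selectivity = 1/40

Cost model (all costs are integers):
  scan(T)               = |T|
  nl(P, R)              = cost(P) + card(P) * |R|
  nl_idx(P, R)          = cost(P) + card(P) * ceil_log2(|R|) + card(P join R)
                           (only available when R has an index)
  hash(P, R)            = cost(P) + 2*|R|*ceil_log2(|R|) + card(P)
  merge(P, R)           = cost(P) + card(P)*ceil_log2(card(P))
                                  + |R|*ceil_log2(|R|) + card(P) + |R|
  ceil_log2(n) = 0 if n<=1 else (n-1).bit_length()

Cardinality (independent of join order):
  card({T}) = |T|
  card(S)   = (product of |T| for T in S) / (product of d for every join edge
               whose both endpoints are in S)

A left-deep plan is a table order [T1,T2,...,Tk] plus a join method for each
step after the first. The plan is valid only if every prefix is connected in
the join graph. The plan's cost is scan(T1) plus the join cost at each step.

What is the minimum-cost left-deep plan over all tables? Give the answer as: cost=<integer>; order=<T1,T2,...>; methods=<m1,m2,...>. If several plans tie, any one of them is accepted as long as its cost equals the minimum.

cost=11400; order=A,B,C; methods=hash,hash

Selinger DP (subsets sized 1..n):
  {A}: scan cost=400, card=400
  {B}: scan cost=200, card=200
  {C}: scan cost=300, card=300
  {AB}: card=2000; try (B,hash)→4000, (A,merge)→6000, (B,merge)→6200, (A,hash)→7600, (A,nl)→80200, (B,nl)→80400; best=4000 via (B,hash)
  {AC}: card=3000; try (C,hash)→6200, (A,merge)→7300, (C,merge)→7400, (A,hash)→7800, (A,nl)→120300, (C,nl)→120400; best=6200 via (C,hash)
  {ABC}: card=15000; try (C,hash)→11400, (B,hash)→12400, (C,merge)→31000, (B,merge)→47000, (C,nl)→604000, (B,nl)→606200; best=11400 via (C,hash)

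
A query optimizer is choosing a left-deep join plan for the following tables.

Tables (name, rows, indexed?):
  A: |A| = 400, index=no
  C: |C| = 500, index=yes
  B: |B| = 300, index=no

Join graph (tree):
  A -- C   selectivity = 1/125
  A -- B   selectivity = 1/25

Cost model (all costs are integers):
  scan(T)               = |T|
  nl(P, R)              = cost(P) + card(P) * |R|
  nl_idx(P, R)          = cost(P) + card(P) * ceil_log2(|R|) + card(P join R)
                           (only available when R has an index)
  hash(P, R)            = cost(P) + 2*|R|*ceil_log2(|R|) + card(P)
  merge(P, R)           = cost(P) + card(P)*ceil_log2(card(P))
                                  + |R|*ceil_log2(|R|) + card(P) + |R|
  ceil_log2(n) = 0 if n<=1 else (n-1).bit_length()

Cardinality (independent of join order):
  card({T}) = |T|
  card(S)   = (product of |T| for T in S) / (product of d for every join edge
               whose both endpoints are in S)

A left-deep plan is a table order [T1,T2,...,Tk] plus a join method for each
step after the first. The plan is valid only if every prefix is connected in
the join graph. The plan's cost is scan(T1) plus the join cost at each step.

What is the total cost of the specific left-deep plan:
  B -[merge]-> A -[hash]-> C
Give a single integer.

21100

step 1: scan B: cost=300, card=300
step 2: join A via merge
    card(P join A) = 300*400/(25) = 4800
    cost = 300 + 300*9 + 400*9 + 300 + 400 = 7300
step 3: join C via hash
    card(P join C) = 4800*500/(125) = 19200
    cost = 7300 + 2*500*9 + 4800 = 21100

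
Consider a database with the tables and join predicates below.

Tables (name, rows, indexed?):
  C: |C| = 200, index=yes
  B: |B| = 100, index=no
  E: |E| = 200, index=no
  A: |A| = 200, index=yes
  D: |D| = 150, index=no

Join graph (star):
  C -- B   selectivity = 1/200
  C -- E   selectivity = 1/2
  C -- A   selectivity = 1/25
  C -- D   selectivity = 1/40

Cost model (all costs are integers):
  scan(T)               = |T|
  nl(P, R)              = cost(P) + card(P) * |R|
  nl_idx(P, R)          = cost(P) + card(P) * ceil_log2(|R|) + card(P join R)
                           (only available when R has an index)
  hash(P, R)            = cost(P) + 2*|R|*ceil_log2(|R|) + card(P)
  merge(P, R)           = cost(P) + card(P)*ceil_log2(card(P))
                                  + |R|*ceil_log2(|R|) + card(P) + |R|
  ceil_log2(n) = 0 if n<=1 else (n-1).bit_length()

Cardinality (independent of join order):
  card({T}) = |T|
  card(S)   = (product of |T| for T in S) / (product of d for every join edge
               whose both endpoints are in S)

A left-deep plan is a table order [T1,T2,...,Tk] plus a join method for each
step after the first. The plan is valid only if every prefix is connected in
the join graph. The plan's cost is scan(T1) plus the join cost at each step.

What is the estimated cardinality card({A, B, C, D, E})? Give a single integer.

Tables in S: A(200), B(100), C(200), D(150), E(200)
Edges inside S: C-B(d=200), C-E(d=2), C-A(d=25), C-D(d=40)
numerator = 200 * 100 * 200 * 150 * 200 = 120000000000
denominator = 200 * 2 * 25 * 40 = 400000
card(S) = 120000000000 / 400000 = 300000

300000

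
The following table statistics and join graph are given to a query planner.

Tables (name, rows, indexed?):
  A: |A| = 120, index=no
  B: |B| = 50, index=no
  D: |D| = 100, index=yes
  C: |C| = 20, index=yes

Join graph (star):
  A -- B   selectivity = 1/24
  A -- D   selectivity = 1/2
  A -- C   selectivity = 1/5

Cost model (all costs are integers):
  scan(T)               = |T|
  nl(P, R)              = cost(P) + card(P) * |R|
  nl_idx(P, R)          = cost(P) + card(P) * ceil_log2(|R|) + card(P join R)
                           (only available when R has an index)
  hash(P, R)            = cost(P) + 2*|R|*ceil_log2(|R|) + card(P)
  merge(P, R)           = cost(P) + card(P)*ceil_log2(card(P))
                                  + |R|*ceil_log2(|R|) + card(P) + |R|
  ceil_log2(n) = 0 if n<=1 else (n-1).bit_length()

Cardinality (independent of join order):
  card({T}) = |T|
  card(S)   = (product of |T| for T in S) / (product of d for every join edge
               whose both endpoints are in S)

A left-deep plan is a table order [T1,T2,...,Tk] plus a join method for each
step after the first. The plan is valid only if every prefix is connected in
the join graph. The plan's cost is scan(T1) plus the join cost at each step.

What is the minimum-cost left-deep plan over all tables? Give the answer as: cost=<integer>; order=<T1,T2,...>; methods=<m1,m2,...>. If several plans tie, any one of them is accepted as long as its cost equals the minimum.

cost=3690; order=A,B,C,D; methods=hash,hash,hash

Selinger DP (subsets sized 1..n):
  {A}: scan cost=120, card=120
  {B}: scan cost=50, card=50
  {D}: scan cost=100, card=100
  {C}: scan cost=20, card=20
  {AB}: card=250; try (B,hash)→840, (A,merge)→1360, (B,merge)→1430, (A,hash)→1780, (A,nl)→6050, (B,nl)→6120; best=840 via (B,hash)
  {AD}: card=6000; try (D,hash)→1640, (A,merge)→1860, (D,merge)→1880, (A,hash)→1880, (D,nl_idx)→6960, (A,nl)→12100 …(+1); best=1640 via (D,hash)
  {AC}: card=480; try (C,hash)→440, (A,merge)→1100, (C,merge)→1200, (C,nl_idx)→1200, (A,hash)→1720, (A,nl)→2420 …(+1); best=440 via (C,hash)
  {ABD}: card=12500; try (D,hash)→2490, (D,merge)→3890, (B,hash)→8240, (D,nl_idx)→15090, (D,nl)→25840, (B,merge)→85990 …(+1); best=2490 via (D,hash)
  {ABC}: card=1000; try (C,hash)→1290, (B,hash)→1520, (C,nl_idx)→3090, (C,merge)→3210, (B,merge)→5590, (C,nl)→5840 …(+1); best=1290 via (C,hash)
  {ACD}: card=24000; try (D,hash)→2320, (D,merge)→6040, (C,hash)→7840, (D,nl_idx)→27800, (D,nl)→48440, (C,nl_idx)→55640 …(+2); best=2320 via (D,hash)
  {ABCD}: card=50000; try (D,hash)→3690, (D,merge)→13090, (C,hash)→15190, (B,hash)→26920, (D,nl_idx)→58290, (D,nl)→101290 …(+5); best=3690 via (D,hash)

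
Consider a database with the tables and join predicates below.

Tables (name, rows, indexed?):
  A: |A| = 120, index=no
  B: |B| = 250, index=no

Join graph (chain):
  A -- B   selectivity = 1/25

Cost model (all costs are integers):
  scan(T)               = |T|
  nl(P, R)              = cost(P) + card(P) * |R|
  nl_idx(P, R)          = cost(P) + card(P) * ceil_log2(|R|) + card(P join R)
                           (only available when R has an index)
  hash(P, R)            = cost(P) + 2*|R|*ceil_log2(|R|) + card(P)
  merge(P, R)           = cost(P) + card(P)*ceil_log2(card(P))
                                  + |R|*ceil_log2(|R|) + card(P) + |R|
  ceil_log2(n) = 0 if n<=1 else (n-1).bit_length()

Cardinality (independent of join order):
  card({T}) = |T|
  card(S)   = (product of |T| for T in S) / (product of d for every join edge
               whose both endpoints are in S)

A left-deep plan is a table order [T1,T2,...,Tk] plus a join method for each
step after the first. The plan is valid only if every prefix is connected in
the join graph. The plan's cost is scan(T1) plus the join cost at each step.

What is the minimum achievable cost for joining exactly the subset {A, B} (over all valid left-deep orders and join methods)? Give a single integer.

2180

Selinger DP over subsets of {A,B}:
  {A}: scan cost=120, card=120
  {B}: scan cost=250, card=250
  {AB}: card=1200; try (A,hash)→2180, (B,merge)→3330, (A,merge)→3460, (B,hash)→4240, (B,nl)→30120, (A,nl)→30250; best=2180 via (A,hash)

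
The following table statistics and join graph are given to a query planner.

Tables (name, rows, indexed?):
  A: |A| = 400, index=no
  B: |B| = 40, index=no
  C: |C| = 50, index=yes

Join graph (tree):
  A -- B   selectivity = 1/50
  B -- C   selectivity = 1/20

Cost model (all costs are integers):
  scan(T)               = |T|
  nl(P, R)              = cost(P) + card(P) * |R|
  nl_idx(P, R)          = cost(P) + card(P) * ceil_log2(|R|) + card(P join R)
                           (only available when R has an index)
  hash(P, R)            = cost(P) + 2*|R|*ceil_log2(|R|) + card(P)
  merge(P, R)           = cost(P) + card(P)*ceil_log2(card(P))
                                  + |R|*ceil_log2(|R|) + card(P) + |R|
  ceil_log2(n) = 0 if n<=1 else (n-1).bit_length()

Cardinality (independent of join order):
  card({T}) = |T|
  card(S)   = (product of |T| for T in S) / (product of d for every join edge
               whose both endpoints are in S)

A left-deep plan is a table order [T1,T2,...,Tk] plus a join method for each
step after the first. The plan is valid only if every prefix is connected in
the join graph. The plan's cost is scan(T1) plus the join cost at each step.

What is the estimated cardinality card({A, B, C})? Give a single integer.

Tables in S: A(400), B(40), C(50)
Edges inside S: A-B(d=50), B-C(d=20)
numerator = 400 * 40 * 50 = 800000
denominator = 50 * 20 = 1000
card(S) = 800000 / 1000 = 800

800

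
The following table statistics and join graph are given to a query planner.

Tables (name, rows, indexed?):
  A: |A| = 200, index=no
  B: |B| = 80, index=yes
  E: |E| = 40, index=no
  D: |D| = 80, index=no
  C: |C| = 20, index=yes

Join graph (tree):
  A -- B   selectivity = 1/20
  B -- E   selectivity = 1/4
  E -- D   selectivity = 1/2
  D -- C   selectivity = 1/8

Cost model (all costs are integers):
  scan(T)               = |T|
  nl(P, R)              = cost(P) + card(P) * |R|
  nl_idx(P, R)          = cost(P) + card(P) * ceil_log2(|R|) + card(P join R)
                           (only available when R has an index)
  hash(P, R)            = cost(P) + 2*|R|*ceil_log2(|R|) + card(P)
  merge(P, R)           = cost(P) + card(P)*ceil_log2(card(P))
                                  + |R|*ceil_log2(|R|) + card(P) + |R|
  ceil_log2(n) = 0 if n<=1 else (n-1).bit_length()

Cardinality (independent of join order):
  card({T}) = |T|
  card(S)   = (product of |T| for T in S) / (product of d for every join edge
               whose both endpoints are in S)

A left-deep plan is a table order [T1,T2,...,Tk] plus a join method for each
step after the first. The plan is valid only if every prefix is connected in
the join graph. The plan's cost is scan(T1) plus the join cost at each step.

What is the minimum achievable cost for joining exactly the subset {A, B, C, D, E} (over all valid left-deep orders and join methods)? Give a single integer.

Selinger DP over subsets of {A,B,C,D,E}:
  {A}: scan cost=200, card=200
  {B}: scan cost=80, card=80
  {E}: scan cost=40, card=40
  {D}: scan cost=80, card=80
  {C}: scan cost=20, card=20
  {AB}: card=800; try (B,hash)→1520, (B,nl_idx)→2400, (A,merge)→2520, (B,merge)→2640, (A,hash)→3360, (A,nl)→16080 …(+1); best=1520 via (B,hash)
  {BE}: card=800; try (E,hash)→640, (B,merge)→960, (E,merge)→1000, (B,nl_idx)→1120, (B,hash)→1200, (B,nl)→3240 …(+1); best=640 via (E,hash)
  {DE}: card=1600; try (E,hash)→640, (D,merge)→960, (E,merge)→1000, (D,hash)→1200, (D,nl)→3240, (E,nl)→3280; best=640 via (E,hash)
  {CD}: card=200; try (C,hash)→360, (C,nl_idx)→680, (D,merge)→780, (C,merge)→840, (D,hash)→1160, (D,nl)→1620 …(+1); best=360 via (C,hash)
  {ABE}: card=8000; try (E,hash)→2800, (A,hash)→4640, (E,merge)→10600, (A,merge)→11240, (E,nl)→33520, (A,nl)→160640; best=2800 via (E,hash)
  {BDE}: card=32000; try (D,hash)→2560, (B,hash)→3360, (D,merge)→10080, (B,merge)→20480, (B,nl_idx)→43840, (D,nl)→64640 …(+1); best=2560 via (D,hash)
  {CDE}: card=4000; try (E,hash)→1040, (E,merge)→2440, (C,hash)→2440, (E,nl)→8360, (C,nl_idx)→12640, (C,merge)→19960 …(+1); best=1040 via (E,hash)
  {ABDE}: card=320000; try (D,hash)→11920, (A,hash)→37760, (D,merge)→115440, (A,merge)→516360, (D,nl)→642800, (A,nl)→6402560; best=11920 via (D,hash)
  {BCDE}: card=80000; try (B,hash)→6160, (C,hash)→34760, (B,merge)→53680, (B,nl_idx)→109040, (C,nl_idx)→242560, (B,nl)→321040 …(+2); best=6160 via (B,hash)
  {ABCDE}: card=800000; try (A,hash)→89360, (C,hash)→332120, (A,merge)→1447960, (C,nl_idx)→2411920, (C,nl)→6411920, (C,merge)→6412040 …(+1); best=89360 via (A,hash)

89360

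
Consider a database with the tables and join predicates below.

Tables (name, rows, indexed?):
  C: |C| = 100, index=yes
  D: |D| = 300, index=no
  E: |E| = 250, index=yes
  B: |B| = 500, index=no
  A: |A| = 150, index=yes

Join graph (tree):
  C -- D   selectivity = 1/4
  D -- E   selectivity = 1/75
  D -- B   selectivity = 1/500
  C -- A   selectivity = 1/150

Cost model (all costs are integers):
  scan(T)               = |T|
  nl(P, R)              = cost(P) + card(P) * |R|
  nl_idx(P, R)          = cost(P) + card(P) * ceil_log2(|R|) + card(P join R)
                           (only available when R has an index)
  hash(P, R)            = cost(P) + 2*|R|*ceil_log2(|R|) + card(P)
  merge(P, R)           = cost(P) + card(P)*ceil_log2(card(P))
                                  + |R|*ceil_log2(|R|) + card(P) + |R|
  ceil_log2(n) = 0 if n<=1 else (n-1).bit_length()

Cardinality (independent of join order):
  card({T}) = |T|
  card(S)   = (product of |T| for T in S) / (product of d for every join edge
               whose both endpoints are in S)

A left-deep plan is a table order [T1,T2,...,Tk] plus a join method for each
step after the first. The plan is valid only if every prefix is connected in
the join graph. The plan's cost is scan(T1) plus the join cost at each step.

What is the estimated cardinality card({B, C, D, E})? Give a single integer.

Tables in S: B(500), C(100), D(300), E(250)
Edges inside S: C-D(d=4), D-E(d=75), D-B(d=500)
numerator = 500 * 100 * 300 * 250 = 3750000000
denominator = 4 * 75 * 500 = 150000
card(S) = 3750000000 / 150000 = 25000

25000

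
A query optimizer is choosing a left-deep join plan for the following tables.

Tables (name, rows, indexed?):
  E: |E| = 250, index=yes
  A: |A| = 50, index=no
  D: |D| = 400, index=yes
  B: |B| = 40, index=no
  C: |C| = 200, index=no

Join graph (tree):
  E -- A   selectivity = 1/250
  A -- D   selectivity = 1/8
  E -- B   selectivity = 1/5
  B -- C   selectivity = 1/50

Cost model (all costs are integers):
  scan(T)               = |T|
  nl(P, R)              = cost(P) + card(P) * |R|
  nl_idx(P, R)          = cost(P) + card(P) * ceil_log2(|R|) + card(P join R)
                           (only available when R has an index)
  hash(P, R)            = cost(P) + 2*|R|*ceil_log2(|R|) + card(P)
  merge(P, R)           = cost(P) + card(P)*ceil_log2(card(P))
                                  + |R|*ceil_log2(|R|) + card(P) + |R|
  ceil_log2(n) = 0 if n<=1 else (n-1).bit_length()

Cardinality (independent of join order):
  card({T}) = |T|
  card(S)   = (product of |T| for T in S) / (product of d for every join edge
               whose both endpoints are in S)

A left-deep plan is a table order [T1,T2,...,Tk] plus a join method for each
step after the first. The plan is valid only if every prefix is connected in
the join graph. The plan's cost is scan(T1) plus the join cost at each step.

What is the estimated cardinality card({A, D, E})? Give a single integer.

Tables in S: A(50), D(400), E(250)
Edges inside S: E-A(d=250), A-D(d=8)
numerator = 50 * 400 * 250 = 5000000
denominator = 250 * 8 = 2000
card(S) = 5000000 / 2000 = 2500

2500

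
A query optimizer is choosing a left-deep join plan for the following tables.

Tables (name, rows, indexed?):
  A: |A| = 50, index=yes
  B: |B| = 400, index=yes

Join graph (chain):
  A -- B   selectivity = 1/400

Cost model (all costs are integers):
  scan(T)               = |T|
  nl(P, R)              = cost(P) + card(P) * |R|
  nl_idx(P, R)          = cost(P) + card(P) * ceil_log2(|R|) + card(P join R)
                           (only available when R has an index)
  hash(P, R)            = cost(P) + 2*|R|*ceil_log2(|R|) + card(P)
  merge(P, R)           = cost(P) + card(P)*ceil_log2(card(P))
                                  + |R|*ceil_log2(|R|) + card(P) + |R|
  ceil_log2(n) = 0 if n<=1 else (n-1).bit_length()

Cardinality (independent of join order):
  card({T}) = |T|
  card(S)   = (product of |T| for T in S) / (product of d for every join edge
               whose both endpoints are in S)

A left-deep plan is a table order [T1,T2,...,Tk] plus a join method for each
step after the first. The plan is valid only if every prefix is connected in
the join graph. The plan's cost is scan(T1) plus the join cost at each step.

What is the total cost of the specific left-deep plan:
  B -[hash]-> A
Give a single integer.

1400

step 1: scan B: cost=400, card=400
step 2: join A via hash
    card(P join A) = 400*50/(400) = 50
    cost = 400 + 2*50*6 + 400 = 1400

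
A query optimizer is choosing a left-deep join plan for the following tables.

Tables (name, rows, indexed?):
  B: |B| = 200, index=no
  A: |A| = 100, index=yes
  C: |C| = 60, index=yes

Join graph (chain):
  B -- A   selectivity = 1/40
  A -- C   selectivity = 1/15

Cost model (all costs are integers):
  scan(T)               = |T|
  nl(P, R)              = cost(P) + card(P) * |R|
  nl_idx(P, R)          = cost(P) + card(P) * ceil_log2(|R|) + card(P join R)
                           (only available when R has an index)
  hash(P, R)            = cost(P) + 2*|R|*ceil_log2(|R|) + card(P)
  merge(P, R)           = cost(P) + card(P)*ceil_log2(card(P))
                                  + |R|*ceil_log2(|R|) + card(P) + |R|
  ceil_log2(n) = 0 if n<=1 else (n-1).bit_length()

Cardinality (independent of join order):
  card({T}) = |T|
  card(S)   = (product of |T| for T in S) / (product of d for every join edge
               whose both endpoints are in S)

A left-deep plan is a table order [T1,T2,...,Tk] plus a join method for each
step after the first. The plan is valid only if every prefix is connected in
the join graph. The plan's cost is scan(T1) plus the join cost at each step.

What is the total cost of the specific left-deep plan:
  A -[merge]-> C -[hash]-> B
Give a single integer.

step 1: scan A: cost=100, card=100
step 2: join C via merge
    card(P join C) = 100*60/(15) = 400
    cost = 100 + 100*7 + 60*6 + 100 + 60 = 1320
step 3: join B via hash
    card(P join B) = 400*200/(40) = 2000
    cost = 1320 + 2*200*8 + 400 = 4920

4920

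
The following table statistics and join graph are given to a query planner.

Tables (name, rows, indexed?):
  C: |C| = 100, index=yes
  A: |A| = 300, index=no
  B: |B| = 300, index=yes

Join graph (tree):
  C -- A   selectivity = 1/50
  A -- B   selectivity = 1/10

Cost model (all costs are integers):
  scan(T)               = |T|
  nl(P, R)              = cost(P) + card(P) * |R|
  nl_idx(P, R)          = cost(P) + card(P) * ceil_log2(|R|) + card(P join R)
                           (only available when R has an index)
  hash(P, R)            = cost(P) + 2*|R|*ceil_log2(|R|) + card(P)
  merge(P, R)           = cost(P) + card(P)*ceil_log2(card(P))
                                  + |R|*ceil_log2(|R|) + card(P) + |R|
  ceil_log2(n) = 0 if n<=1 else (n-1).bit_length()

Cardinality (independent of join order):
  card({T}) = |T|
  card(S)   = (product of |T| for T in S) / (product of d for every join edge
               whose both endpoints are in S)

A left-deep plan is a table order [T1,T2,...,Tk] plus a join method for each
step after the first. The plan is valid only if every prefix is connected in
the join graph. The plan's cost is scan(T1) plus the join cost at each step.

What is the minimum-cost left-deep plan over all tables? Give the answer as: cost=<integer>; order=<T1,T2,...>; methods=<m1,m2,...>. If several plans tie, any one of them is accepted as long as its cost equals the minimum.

Selinger DP (subsets sized 1..n):
  {C}: scan cost=100, card=100
  {A}: scan cost=300, card=300
  {B}: scan cost=300, card=300
  {AC}: card=600; try (C,hash)→2000, (C,nl_idx)→3000, (A,merge)→3900, (C,merge)→4100, (A,hash)→5600, (A,nl)→30100 …(+1); best=2000 via (C,hash)
  {AB}: card=9000; try (B,hash)→6000, (A,hash)→6000, (B,merge)→6300, (A,merge)→6300, (B,nl_idx)→12000, (B,nl)→90300 …(+1); best=6000 via (B,hash)
  {ABC}: card=18000; try (B,hash)→8000, (B,merge)→11600, (C,hash)→16400, (B,nl_idx)→25400, (C,nl_idx)→87000, (C,merge)→141800 …(+2); best=8000 via (B,hash)

cost=8000; order=A,C,B; methods=hash,hash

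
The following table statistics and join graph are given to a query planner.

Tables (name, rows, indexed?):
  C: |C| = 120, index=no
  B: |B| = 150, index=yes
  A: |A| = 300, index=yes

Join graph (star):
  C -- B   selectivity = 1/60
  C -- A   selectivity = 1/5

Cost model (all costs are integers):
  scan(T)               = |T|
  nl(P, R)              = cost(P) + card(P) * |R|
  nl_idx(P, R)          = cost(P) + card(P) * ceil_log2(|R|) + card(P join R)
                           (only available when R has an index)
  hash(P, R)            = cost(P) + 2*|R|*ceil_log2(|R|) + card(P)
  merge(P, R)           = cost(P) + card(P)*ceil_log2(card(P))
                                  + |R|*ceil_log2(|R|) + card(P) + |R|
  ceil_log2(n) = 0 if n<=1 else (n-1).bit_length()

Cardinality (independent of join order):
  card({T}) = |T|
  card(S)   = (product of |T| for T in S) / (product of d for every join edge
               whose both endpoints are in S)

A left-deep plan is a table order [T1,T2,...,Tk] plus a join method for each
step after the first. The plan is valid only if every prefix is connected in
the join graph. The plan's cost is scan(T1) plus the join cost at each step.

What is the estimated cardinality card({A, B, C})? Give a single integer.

18000

Tables in S: A(300), B(150), C(120)
Edges inside S: C-B(d=60), C-A(d=5)
numerator = 300 * 150 * 120 = 5400000
denominator = 60 * 5 = 300
card(S) = 5400000 / 300 = 18000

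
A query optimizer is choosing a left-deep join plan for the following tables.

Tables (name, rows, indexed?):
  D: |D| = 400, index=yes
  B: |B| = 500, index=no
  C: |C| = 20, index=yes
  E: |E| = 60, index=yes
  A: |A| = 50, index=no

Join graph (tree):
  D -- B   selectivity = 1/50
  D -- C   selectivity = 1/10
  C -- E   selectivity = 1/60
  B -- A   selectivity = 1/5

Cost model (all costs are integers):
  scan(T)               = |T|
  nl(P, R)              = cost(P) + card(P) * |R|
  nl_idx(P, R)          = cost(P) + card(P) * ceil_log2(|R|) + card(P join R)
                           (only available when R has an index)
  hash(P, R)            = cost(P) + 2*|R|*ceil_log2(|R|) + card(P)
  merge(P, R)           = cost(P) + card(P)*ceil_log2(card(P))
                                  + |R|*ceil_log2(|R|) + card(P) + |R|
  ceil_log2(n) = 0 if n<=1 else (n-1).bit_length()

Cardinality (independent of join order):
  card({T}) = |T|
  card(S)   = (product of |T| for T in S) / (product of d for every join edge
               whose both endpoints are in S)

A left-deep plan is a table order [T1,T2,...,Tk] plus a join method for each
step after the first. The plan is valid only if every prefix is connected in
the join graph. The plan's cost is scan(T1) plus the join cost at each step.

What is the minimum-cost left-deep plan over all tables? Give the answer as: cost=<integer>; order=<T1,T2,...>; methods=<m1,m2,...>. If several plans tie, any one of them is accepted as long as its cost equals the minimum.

Selinger DP (subsets sized 1..n):
  {D}: scan cost=400, card=400
  {B}: scan cost=500, card=500
  {C}: scan cost=20, card=20
  {E}: scan cost=60, card=60
  {A}: scan cost=50, card=50
  {BD}: card=4000; try (D,hash)→8200, (D,nl_idx)→9000, (B,merge)→9400, (D,merge)→9500, (B,hash)→9800, (B,nl)→200400 …(+1); best=8200 via (D,hash)
  {CD}: card=800; try (D,nl_idx)→1000, (C,hash)→1000, (C,nl_idx)→3200, (D,merge)→4140, (C,merge)→4520, (D,hash)→7240 …(+2); best=1000 via (D,nl_idx)
  {AB}: card=5000; try (A,hash)→1600, (B,merge)→5400, (A,merge)→5850, (B,hash)→9100, (B,nl)→25050, (A,nl)→25500; best=1600 via (A,hash)
  {CE}: card=20; try (E,nl_idx)→160, (C,hash)→320, (C,nl_idx)→380, (E,merge)→560, (C,merge)→600, (E,hash)→760 …(+2); best=160 via (E,nl_idx)
  {BCD}: card=8000; try (B,hash)→10800, (C,hash)→12400, (B,merge)→14800, (C,nl_idx)→36200, (C,merge)→60320, (C,nl)→88200 …(+1); best=10800 via (B,hash)
  {ABD}: card=40000; try (A,hash)→12800, (D,hash)→13800, (A,merge)→60550, (D,merge)→75600, (D,nl_idx)→86600, (A,nl)→208200 …(+1); best=12800 via (A,hash)
  {CDE}: card=800; try (D,nl_idx)→1140, (E,hash)→2520, (D,merge)→4280, (E,nl_idx)→6600, (D,hash)→7380, (D,nl)→8160 …(+2); best=1140 via (D,nl_idx)
  {BCDE}: card=8000; try (B,hash)→10940, (B,merge)→14940, (E,hash)→19520, (E,nl_idx)→66800, (E,merge)→123220, (B,nl)→401140 …(+1); best=10940 via (B,hash)
  {ABCD}: card=80000; try (A,hash)→19400, (C,hash)→53000, (A,merge)→123150, (C,nl_idx)→292800, (A,nl)→410800, (C,merge)→692920 …(+1); best=19400 via (A,hash)
  {ABCDE}: card=80000; try (A,hash)→19540, (E,hash)→100120, (A,merge)→123290, (A,nl)→410940, (E,nl_idx)→579400, (E,merge)→1459820 …(+1); best=19540 via (A,hash)

cost=19540; order=C,E,D,B,A; methods=nl_idx,nl_idx,hash,hash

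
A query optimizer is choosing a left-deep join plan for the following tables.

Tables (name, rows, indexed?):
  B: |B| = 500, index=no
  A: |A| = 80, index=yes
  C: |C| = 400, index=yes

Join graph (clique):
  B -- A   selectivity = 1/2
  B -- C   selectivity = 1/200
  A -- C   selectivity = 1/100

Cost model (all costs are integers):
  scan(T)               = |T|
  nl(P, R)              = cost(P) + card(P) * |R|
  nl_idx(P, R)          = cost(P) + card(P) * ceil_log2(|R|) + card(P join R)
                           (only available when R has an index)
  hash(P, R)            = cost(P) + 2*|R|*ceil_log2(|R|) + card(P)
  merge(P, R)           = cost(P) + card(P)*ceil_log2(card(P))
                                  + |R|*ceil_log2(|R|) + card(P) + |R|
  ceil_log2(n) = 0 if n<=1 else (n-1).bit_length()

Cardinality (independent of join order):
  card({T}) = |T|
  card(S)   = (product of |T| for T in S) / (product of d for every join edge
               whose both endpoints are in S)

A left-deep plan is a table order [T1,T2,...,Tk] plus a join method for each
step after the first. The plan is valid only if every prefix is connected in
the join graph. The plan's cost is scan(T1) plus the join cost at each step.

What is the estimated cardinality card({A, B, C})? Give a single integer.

Tables in S: A(80), B(500), C(400)
Edges inside S: B-A(d=2), B-C(d=200), A-C(d=100)
numerator = 80 * 500 * 400 = 16000000
denominator = 2 * 200 * 100 = 40000
card(S) = 16000000 / 40000 = 400

400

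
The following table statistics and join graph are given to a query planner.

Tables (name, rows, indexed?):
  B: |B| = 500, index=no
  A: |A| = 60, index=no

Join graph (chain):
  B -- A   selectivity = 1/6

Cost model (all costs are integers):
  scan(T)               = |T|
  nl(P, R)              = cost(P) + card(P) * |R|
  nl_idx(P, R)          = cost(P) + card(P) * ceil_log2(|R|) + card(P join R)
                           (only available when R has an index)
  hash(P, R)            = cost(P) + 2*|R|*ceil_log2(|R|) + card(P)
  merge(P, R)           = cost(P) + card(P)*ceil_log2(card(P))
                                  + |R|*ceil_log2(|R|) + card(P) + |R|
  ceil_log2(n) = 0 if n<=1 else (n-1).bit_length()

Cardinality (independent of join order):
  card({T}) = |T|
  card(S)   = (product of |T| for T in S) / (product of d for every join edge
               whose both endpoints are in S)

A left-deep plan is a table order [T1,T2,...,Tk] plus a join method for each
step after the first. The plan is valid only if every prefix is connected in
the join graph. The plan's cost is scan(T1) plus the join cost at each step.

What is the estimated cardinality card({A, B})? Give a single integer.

5000

Tables in S: A(60), B(500)
Edges inside S: B-A(d=6)
numerator = 60 * 500 = 30000
denominator = 6 = 6
card(S) = 30000 / 6 = 5000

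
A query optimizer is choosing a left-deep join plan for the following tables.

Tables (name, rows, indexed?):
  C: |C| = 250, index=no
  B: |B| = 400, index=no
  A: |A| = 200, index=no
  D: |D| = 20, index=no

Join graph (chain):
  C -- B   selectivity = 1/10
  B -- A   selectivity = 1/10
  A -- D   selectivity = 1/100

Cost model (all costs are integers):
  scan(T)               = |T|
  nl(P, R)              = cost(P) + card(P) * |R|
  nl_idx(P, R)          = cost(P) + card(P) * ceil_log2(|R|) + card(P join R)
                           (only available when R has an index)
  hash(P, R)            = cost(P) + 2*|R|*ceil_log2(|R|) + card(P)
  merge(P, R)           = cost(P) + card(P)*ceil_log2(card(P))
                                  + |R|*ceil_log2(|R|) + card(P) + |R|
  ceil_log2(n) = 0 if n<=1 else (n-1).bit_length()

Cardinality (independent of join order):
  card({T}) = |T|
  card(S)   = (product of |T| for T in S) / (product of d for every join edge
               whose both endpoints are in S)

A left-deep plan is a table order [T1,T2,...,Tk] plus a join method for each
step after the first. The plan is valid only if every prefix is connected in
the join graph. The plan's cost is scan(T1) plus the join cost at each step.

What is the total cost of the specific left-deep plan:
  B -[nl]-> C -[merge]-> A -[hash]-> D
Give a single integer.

step 1: scan B: cost=400, card=400
step 2: join C via nl
    card(P join C) = 400*250/(10) = 10000
    cost = 400 + 400*250 = 100400
step 3: join A via merge
    card(P join A) = 10000*200/(10) = 200000
    cost = 100400 + 10000*14 + 200*8 + 10000 + 200 = 252200
step 4: join D via hash
    card(P join D) = 200000*20/(100) = 40000
    cost = 252200 + 2*20*5 + 200000 = 452400

452400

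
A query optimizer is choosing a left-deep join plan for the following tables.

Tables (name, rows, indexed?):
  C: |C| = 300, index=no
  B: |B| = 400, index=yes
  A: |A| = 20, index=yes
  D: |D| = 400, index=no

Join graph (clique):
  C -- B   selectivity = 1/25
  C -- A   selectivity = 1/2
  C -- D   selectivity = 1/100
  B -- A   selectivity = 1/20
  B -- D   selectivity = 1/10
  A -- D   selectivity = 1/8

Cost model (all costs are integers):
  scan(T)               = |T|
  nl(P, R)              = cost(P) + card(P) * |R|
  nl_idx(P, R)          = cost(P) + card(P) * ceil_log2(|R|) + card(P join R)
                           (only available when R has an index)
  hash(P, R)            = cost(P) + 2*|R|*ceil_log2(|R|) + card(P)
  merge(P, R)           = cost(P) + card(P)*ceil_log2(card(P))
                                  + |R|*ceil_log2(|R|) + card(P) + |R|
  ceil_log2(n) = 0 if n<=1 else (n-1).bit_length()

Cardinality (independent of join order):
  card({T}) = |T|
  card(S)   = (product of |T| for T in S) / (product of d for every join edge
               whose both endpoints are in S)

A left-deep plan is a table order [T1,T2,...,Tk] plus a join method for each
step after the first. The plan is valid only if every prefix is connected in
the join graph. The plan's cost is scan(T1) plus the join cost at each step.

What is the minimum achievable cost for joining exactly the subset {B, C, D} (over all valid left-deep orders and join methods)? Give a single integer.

14600

Selinger DP over subsets of {B,C,D}:
  {C}: scan cost=300, card=300
  {B}: scan cost=400, card=400
  {D}: scan cost=400, card=400
  {BC}: card=4800; try (C,hash)→6200, (B,merge)→7300, (C,merge)→7400, (B,hash)→7800, (B,nl_idx)→7800, (B,nl)→120300 …(+1); best=6200 via (C,hash)
  {CD}: card=1200; try (C,hash)→6200, (D,merge)→7300, (C,merge)→7400, (D,hash)→7800, (D,nl)→120300, (C,nl)→120400; best=6200 via (C,hash)
  {BD}: card=16000; try (D,hash)→8000, (B,hash)→8000, (D,merge)→8400, (B,merge)→8400, (B,nl_idx)→20000, (D,nl)→160400 …(+1); best=8000 via (D,hash)
  {BCD}: card=1920; try (B,hash)→14600, (D,hash)→18200, (B,nl_idx)→18920, (B,merge)→24600, (C,hash)→29400, (D,merge)→77400 …(+4); best=14600 via (B,hash)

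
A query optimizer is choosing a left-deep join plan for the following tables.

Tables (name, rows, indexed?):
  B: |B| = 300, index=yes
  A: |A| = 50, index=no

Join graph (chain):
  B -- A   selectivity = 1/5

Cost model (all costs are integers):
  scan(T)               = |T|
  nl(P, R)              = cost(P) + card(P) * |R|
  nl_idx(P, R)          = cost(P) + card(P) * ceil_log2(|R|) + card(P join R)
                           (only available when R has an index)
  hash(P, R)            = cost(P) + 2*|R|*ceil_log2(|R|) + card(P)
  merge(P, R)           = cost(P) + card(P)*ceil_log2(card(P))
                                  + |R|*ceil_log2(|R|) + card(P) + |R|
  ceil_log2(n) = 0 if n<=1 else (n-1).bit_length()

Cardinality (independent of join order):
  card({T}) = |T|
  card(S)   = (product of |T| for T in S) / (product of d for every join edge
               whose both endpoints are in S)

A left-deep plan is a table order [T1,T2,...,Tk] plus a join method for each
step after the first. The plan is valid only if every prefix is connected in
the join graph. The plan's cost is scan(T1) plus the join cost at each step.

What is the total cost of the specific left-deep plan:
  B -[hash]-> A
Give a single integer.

1200

step 1: scan B: cost=300, card=300
step 2: join A via hash
    card(P join A) = 300*50/(5) = 3000
    cost = 300 + 2*50*6 + 300 = 1200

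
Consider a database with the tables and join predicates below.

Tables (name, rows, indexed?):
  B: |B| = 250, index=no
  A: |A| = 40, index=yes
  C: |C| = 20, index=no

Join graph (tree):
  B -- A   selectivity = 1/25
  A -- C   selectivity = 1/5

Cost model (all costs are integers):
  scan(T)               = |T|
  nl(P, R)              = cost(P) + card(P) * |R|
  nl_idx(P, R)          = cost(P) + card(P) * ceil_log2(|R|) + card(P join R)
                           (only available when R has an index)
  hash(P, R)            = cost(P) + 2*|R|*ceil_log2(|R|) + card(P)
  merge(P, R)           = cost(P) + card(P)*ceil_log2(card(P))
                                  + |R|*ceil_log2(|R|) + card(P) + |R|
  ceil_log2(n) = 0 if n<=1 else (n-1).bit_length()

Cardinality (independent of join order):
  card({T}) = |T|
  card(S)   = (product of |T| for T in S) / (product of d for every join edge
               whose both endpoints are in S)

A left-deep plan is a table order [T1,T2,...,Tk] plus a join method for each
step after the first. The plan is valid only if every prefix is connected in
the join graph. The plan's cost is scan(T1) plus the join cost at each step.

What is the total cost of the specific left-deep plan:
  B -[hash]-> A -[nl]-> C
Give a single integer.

8980

step 1: scan B: cost=250, card=250
step 2: join A via hash
    card(P join A) = 250*40/(25) = 400
    cost = 250 + 2*40*6 + 250 = 980
step 3: join C via nl
    card(P join C) = 400*20/(5) = 1600
    cost = 980 + 400*20 = 8980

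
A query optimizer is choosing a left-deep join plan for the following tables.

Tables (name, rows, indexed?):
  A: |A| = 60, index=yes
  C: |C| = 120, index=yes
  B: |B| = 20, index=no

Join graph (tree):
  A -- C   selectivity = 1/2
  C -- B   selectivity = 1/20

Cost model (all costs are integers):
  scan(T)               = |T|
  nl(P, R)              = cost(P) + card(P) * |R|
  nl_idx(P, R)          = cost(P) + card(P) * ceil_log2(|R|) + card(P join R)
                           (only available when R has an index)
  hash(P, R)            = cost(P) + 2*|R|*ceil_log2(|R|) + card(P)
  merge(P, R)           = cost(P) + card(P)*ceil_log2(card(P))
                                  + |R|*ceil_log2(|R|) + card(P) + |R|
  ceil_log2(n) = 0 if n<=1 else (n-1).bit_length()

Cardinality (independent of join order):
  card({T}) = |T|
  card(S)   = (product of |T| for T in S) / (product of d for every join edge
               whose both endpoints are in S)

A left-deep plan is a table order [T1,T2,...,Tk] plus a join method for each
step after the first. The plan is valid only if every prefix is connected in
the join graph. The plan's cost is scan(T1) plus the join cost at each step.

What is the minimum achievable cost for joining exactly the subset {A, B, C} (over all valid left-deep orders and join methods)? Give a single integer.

1120

Selinger DP over subsets of {A,B,C}:
  {A}: scan cost=60, card=60
  {C}: scan cost=120, card=120
  {B}: scan cost=20, card=20
  {AC}: card=3600; try (A,hash)→960, (C,merge)→1440, (A,merge)→1500, (C,hash)→1800, (C,nl_idx)→4080, (A,nl_idx)→4440 …(+2); best=960 via (A,hash)
  {BC}: card=120; try (C,nl_idx)→280, (B,hash)→440, (C,merge)→1100, (B,merge)→1200, (C,hash)→1720, (C,nl)→2420 …(+1); best=280 via (C,nl_idx)
  {ABC}: card=3600; try (A,hash)→1120, (A,merge)→1660, (A,nl_idx)→4600, (B,hash)→4760, (A,nl)→7480, (B,merge)→47880 …(+1); best=1120 via (A,hash)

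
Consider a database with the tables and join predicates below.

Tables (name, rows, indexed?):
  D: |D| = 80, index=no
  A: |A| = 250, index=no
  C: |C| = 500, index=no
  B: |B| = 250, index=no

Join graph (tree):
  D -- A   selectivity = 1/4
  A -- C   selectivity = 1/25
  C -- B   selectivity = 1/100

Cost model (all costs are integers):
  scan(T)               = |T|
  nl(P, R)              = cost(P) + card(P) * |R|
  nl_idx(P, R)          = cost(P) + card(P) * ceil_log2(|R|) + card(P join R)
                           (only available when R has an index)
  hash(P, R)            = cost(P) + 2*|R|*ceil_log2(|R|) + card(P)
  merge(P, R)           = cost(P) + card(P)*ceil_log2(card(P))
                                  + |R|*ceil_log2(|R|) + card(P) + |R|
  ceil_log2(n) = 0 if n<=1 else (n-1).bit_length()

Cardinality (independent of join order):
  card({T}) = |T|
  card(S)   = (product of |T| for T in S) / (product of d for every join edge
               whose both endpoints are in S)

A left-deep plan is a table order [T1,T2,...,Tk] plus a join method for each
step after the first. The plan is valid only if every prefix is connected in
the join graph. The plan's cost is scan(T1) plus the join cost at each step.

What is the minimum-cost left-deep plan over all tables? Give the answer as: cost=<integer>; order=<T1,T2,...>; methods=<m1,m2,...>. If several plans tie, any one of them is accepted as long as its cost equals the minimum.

Selinger DP (subsets sized 1..n):
  {D}: scan cost=80, card=80
  {A}: scan cost=250, card=250
  {C}: scan cost=500, card=500
  {B}: scan cost=250, card=250
  {AD}: card=5000; try (D,hash)→1620, (A,merge)→2970, (D,merge)→3140, (A,hash)→4160, (A,nl)→20080, (D,nl)→20250; best=1620 via (D,hash)
  {AC}: card=5000; try (A,hash)→5000, (C,merge)→7500, (A,merge)→7750, (C,hash)→9500, (C,nl)→125250, (A,nl)→125500; best=5000 via (A,hash)
  {BC}: card=1250; try (B,hash)→5000, (C,merge)→7500, (B,merge)→7750, (C,hash)→9500, (C,nl)→125250, (B,nl)→125500; best=5000 via (B,hash)
  {ACD}: card=100000; try (D,hash)→11120, (C,hash)→15620, (D,merge)→75640, (C,merge)→76620, (D,nl)→405000, (C,nl)→2501620; best=11120 via (D,hash)
  {ABC}: card=12500; try (A,hash)→10250, (B,hash)→14000, (A,merge)→22250, (B,merge)→77250, (A,nl)→317500, (B,nl)→1255000; best=10250 via (A,hash)
  {ABCD}: card=250000; try (D,hash)→23870, (B,hash)→115120, (D,merge)→198390, (D,nl)→1010250, (B,merge)→1813370, (B,nl)→25011120; best=23870 via (D,hash)

cost=23870; order=C,B,A,D; methods=hash,hash,hash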